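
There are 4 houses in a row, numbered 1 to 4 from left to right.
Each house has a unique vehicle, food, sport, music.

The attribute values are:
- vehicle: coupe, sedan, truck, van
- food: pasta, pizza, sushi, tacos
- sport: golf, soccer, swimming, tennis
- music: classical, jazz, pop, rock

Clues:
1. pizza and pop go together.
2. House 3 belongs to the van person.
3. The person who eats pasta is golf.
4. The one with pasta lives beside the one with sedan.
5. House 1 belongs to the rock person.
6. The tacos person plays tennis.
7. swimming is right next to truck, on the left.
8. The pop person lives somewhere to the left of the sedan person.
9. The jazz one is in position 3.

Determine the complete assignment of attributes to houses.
Solution:

House | Vehicle | Food | Sport | Music
--------------------------------------
  1   | coupe | sushi | swimming | rock
  2   | truck | pizza | soccer | pop
  3   | van | pasta | golf | jazz
  4   | sedan | tacos | tennis | classical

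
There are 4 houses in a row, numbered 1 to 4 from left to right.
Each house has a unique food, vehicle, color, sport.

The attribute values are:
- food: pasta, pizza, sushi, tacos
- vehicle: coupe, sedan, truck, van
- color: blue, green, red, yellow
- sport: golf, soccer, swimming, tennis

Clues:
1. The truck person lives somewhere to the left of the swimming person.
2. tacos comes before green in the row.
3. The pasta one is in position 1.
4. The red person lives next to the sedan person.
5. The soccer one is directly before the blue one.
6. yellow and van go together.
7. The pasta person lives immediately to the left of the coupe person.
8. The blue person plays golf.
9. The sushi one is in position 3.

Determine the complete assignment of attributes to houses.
Solution:

House | Food | Vehicle | Color | Sport
--------------------------------------
  1   | pasta | van | yellow | soccer
  2   | tacos | coupe | blue | golf
  3   | sushi | truck | red | tennis
  4   | pizza | sedan | green | swimming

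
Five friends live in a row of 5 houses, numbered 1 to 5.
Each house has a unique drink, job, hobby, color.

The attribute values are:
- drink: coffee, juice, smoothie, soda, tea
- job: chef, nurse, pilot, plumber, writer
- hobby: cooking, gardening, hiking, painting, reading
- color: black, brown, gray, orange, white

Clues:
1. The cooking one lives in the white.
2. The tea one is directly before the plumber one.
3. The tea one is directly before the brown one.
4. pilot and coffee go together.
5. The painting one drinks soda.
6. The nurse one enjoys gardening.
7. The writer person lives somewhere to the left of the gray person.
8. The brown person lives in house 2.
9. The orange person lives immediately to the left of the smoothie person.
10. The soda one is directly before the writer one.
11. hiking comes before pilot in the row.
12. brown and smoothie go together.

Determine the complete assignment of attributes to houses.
Solution:

House | Drink | Job | Hobby | Color
-----------------------------------
  1   | tea | nurse | gardening | orange
  2   | smoothie | plumber | hiking | brown
  3   | soda | chef | painting | black
  4   | juice | writer | cooking | white
  5   | coffee | pilot | reading | gray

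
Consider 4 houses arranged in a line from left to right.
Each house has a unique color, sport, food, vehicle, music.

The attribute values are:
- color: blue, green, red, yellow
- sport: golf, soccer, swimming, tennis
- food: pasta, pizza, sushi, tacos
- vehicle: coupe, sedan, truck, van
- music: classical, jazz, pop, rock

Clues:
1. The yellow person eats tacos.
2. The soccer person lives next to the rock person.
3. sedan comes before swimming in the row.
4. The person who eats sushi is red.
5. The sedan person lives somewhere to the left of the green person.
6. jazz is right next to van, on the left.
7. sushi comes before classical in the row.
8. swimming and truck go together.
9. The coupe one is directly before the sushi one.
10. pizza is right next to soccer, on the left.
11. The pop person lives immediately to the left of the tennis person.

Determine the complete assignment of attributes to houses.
Solution:

House | Color | Sport | Food | Vehicle | Music
----------------------------------------------
  1   | blue | golf | pizza | coupe | jazz
  2   | red | soccer | sushi | van | pop
  3   | yellow | tennis | tacos | sedan | rock
  4   | green | swimming | pasta | truck | classical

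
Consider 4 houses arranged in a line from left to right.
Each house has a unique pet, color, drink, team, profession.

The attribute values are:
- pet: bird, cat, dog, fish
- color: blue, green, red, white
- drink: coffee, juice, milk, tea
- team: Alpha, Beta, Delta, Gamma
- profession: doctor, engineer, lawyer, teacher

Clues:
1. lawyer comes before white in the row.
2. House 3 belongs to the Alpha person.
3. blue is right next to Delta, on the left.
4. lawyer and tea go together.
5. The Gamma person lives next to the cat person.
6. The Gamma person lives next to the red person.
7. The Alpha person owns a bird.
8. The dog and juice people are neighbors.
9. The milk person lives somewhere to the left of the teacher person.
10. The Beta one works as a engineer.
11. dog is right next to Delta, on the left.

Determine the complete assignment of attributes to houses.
Solution:

House | Pet | Color | Drink | Team | Profession
-----------------------------------------------
  1   | dog | blue | milk | Gamma | doctor
  2   | cat | red | juice | Delta | teacher
  3   | bird | green | tea | Alpha | lawyer
  4   | fish | white | coffee | Beta | engineer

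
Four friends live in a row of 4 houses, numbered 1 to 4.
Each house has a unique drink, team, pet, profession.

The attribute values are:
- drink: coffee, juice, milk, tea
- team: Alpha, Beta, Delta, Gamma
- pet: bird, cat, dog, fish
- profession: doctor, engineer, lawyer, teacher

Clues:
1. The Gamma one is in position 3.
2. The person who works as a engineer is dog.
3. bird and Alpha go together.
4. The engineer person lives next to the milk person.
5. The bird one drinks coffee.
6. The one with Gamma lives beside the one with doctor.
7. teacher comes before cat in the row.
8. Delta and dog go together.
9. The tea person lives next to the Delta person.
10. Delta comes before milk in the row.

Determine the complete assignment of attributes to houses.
Solution:

House | Drink | Team | Pet | Profession
---------------------------------------
  1   | tea | Beta | fish | teacher
  2   | juice | Delta | dog | engineer
  3   | milk | Gamma | cat | lawyer
  4   | coffee | Alpha | bird | doctor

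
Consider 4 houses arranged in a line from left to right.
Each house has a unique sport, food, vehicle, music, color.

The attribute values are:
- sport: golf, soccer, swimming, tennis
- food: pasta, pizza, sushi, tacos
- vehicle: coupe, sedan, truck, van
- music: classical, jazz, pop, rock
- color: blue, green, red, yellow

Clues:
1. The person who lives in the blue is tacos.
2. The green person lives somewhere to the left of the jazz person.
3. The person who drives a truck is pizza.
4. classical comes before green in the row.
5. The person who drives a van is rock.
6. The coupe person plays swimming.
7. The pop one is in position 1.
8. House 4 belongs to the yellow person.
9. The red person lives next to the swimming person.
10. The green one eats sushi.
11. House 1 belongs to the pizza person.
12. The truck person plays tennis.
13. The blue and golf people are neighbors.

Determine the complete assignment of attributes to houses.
Solution:

House | Sport | Food | Vehicle | Music | Color
----------------------------------------------
  1   | tennis | pizza | truck | pop | red
  2   | swimming | tacos | coupe | classical | blue
  3   | golf | sushi | van | rock | green
  4   | soccer | pasta | sedan | jazz | yellow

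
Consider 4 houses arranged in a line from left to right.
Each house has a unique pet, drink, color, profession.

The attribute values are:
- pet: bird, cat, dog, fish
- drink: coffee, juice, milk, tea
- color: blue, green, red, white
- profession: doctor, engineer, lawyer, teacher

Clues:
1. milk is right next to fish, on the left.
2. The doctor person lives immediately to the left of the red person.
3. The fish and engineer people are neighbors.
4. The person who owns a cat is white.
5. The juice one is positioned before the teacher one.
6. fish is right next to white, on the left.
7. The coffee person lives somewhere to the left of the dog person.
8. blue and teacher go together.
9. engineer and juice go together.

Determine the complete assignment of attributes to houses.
Solution:

House | Pet | Drink | Color | Profession
----------------------------------------
  1   | bird | milk | green | doctor
  2   | fish | coffee | red | lawyer
  3   | cat | juice | white | engineer
  4   | dog | tea | blue | teacher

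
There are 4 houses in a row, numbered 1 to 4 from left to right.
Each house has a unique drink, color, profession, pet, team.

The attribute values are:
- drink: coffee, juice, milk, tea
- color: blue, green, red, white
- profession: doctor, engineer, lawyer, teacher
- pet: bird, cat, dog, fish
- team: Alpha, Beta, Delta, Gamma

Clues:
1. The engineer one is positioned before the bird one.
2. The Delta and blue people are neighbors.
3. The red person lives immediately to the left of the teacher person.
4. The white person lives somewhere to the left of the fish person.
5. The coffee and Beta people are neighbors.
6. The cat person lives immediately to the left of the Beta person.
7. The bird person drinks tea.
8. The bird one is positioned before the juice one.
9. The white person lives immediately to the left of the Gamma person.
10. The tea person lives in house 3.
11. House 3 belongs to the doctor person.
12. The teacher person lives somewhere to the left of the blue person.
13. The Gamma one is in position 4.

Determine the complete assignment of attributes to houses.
Solution:

House | Drink | Color | Profession | Pet | Team
-----------------------------------------------
  1   | coffee | red | engineer | cat | Alpha
  2   | milk | green | teacher | dog | Beta
  3   | tea | white | doctor | bird | Delta
  4   | juice | blue | lawyer | fish | Gamma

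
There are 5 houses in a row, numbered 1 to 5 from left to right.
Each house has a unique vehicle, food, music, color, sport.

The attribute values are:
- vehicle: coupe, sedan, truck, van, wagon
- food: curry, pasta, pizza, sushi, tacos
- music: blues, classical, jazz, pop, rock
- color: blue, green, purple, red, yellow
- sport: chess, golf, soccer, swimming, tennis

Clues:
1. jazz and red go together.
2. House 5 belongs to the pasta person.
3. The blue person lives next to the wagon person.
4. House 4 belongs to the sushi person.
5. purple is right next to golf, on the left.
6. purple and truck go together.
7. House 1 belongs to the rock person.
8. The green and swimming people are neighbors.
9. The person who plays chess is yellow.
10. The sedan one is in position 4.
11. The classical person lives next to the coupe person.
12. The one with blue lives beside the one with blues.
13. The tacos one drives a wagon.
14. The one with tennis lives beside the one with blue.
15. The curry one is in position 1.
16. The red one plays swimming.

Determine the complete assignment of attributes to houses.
Solution:

House | Vehicle | Food | Music | Color | Sport
----------------------------------------------
  1   | truck | curry | rock | purple | tennis
  2   | van | pizza | pop | blue | golf
  3   | wagon | tacos | blues | yellow | chess
  4   | sedan | sushi | classical | green | soccer
  5   | coupe | pasta | jazz | red | swimming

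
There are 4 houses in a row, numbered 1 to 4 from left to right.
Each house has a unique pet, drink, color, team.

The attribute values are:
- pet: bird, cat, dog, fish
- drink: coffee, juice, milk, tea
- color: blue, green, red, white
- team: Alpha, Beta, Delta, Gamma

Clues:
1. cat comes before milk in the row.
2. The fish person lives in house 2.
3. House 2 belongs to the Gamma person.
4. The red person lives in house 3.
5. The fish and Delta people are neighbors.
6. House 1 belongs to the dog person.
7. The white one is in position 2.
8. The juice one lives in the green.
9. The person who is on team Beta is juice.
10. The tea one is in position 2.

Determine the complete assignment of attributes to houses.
Solution:

House | Pet | Drink | Color | Team
----------------------------------
  1   | dog | juice | green | Beta
  2   | fish | tea | white | Gamma
  3   | cat | coffee | red | Delta
  4   | bird | milk | blue | Alpha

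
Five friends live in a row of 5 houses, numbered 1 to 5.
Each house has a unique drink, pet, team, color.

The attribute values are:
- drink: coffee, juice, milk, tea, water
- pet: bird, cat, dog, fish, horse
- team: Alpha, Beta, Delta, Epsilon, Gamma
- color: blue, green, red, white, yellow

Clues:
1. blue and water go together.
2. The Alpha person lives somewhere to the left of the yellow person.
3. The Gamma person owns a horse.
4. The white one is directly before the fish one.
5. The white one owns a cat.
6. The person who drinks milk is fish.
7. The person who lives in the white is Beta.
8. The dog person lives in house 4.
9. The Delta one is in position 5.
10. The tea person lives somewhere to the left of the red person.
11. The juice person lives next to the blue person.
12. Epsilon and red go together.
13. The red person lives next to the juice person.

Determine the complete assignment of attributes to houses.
Solution:

House | Drink | Pet | Team | Color
----------------------------------
  1   | tea | cat | Beta | white
  2   | milk | fish | Epsilon | red
  3   | juice | horse | Gamma | green
  4   | water | dog | Alpha | blue
  5   | coffee | bird | Delta | yellow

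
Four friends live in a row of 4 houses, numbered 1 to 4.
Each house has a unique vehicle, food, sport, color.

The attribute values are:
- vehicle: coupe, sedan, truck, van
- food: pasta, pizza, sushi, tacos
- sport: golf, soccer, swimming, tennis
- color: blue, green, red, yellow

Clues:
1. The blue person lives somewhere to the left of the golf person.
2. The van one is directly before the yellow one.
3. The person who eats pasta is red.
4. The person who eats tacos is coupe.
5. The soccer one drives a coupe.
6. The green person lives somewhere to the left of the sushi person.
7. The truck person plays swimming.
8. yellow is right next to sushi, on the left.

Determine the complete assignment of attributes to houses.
Solution:

House | Vehicle | Food | Sport | Color
--------------------------------------
  1   | van | pizza | tennis | green
  2   | coupe | tacos | soccer | yellow
  3   | truck | sushi | swimming | blue
  4   | sedan | pasta | golf | red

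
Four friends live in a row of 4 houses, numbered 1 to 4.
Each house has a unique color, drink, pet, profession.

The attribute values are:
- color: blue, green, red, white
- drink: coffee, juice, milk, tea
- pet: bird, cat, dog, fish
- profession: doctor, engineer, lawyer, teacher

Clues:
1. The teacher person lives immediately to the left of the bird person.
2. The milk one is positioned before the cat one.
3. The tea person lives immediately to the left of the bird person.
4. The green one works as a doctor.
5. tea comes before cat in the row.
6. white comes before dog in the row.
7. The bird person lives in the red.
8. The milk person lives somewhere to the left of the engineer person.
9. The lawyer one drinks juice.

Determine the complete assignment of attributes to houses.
Solution:

House | Color | Drink | Pet | Profession
----------------------------------------
  1   | white | tea | fish | teacher
  2   | red | juice | bird | lawyer
  3   | green | milk | dog | doctor
  4   | blue | coffee | cat | engineer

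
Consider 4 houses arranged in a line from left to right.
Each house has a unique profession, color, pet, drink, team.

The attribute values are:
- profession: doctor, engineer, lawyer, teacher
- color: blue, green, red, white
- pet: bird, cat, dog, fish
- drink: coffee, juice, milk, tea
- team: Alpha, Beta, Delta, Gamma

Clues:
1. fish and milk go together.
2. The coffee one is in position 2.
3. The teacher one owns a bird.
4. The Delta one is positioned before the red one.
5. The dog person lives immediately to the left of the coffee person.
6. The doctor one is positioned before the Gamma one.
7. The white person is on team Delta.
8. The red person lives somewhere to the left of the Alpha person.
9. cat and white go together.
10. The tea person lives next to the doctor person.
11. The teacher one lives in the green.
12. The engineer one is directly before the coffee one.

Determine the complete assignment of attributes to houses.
Solution:

House | Profession | Color | Pet | Drink | Team
-----------------------------------------------
  1   | engineer | blue | dog | tea | Beta
  2   | doctor | white | cat | coffee | Delta
  3   | lawyer | red | fish | milk | Gamma
  4   | teacher | green | bird | juice | Alpha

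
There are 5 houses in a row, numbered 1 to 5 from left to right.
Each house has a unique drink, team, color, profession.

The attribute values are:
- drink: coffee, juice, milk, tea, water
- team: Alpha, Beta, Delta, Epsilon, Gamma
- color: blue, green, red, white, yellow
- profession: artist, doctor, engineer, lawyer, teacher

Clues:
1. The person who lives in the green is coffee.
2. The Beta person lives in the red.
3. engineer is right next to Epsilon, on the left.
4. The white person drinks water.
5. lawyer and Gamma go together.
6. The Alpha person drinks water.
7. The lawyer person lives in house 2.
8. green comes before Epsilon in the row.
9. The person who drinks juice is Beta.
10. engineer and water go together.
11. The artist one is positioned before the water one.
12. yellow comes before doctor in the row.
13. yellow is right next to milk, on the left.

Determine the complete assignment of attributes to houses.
Solution:

House | Drink | Team | Color | Profession
-----------------------------------------
  1   | juice | Beta | red | artist
  2   | coffee | Gamma | green | lawyer
  3   | water | Alpha | white | engineer
  4   | tea | Epsilon | yellow | teacher
  5   | milk | Delta | blue | doctor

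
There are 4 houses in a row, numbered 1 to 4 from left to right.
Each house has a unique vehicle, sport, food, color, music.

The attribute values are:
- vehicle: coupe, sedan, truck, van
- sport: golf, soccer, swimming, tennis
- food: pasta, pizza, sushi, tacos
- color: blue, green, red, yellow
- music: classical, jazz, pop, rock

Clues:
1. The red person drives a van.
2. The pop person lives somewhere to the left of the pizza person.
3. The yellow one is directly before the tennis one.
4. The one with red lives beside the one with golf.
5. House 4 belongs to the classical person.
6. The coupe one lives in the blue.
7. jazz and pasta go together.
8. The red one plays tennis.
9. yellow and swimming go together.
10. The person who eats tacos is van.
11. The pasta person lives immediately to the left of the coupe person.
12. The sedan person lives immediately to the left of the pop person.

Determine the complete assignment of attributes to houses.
Solution:

House | Vehicle | Sport | Food | Color | Music
----------------------------------------------
  1   | sedan | swimming | sushi | yellow | rock
  2   | van | tennis | tacos | red | pop
  3   | truck | golf | pasta | green | jazz
  4   | coupe | soccer | pizza | blue | classical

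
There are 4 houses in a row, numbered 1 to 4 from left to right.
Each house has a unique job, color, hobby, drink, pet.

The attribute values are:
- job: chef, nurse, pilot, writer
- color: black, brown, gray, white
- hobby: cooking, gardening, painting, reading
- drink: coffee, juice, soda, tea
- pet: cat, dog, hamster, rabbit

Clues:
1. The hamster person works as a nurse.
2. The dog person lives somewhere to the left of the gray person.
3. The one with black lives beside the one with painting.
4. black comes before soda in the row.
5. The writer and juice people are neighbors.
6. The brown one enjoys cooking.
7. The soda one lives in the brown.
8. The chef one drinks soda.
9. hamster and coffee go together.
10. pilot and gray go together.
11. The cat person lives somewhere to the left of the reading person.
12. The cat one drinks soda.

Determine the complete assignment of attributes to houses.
Solution:

House | Job | Color | Hobby | Drink | Pet
-----------------------------------------
  1   | writer | black | gardening | tea | dog
  2   | pilot | gray | painting | juice | rabbit
  3   | chef | brown | cooking | soda | cat
  4   | nurse | white | reading | coffee | hamster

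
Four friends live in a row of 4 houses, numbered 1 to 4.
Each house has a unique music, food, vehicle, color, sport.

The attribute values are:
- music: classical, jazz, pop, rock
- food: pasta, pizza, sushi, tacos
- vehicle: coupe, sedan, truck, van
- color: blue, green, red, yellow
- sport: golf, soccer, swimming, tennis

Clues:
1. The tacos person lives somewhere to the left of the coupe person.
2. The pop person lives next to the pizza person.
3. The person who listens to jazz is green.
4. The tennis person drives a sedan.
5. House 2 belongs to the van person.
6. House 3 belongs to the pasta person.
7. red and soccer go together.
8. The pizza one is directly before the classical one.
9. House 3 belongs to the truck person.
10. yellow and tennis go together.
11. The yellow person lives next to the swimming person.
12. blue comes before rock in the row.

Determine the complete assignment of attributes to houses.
Solution:

House | Music | Food | Vehicle | Color | Sport
----------------------------------------------
  1   | pop | tacos | sedan | yellow | tennis
  2   | jazz | pizza | van | green | swimming
  3   | classical | pasta | truck | blue | golf
  4   | rock | sushi | coupe | red | soccer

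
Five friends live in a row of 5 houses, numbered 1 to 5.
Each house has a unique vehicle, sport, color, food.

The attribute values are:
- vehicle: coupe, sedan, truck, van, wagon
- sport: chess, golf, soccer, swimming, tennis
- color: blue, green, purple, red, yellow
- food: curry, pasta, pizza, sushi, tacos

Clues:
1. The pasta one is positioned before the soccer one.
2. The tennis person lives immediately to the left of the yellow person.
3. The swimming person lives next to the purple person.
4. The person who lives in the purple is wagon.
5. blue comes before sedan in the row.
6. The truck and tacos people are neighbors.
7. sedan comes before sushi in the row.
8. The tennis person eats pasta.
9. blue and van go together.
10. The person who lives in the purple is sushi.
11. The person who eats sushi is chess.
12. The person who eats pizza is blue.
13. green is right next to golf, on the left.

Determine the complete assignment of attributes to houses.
Solution:

House | Vehicle | Sport | Color | Food
--------------------------------------
  1   | truck | tennis | green | pasta
  2   | coupe | golf | yellow | tacos
  3   | van | soccer | blue | pizza
  4   | sedan | swimming | red | curry
  5   | wagon | chess | purple | sushi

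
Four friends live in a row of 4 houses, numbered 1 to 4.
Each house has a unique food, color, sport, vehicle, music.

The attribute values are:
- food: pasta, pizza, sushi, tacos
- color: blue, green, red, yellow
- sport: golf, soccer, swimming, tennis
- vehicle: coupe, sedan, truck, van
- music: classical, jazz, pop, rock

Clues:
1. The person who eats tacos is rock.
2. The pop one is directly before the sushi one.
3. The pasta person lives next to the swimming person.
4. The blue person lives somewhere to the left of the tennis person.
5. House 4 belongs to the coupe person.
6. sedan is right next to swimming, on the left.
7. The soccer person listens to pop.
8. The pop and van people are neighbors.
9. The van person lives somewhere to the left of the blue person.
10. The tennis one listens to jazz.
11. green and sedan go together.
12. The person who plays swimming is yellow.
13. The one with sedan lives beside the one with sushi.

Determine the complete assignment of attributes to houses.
Solution:

House | Food | Color | Sport | Vehicle | Music
----------------------------------------------
  1   | pasta | green | soccer | sedan | pop
  2   | sushi | yellow | swimming | van | classical
  3   | tacos | blue | golf | truck | rock
  4   | pizza | red | tennis | coupe | jazz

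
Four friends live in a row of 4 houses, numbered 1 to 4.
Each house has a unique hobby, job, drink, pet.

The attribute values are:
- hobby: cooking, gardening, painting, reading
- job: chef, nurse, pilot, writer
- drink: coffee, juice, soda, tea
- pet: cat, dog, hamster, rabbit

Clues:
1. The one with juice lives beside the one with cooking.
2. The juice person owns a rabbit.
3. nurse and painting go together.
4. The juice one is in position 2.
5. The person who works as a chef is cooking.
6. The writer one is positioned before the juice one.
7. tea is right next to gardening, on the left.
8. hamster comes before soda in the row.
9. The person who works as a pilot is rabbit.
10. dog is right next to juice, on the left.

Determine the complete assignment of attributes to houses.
Solution:

House | Hobby | Job | Drink | Pet
---------------------------------
  1   | reading | writer | tea | dog
  2   | gardening | pilot | juice | rabbit
  3   | cooking | chef | coffee | hamster
  4   | painting | nurse | soda | cat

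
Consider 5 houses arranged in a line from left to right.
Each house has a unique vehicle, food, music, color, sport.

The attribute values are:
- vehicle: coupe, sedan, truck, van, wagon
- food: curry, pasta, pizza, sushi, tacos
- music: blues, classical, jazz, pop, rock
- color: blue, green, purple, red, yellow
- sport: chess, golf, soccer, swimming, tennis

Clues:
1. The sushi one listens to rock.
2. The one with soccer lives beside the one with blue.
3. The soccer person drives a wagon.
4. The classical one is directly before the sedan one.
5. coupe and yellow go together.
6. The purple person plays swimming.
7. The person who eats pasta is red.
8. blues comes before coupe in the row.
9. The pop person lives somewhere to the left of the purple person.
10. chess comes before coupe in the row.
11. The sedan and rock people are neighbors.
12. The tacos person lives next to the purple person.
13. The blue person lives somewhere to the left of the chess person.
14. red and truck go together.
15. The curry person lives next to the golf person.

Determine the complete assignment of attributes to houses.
Solution:

House | Vehicle | Food | Music | Color | Sport
----------------------------------------------
  1   | wagon | curry | classical | green | soccer
  2   | sedan | tacos | pop | blue | golf
  3   | van | sushi | rock | purple | swimming
  4   | truck | pasta | blues | red | chess
  5   | coupe | pizza | jazz | yellow | tennis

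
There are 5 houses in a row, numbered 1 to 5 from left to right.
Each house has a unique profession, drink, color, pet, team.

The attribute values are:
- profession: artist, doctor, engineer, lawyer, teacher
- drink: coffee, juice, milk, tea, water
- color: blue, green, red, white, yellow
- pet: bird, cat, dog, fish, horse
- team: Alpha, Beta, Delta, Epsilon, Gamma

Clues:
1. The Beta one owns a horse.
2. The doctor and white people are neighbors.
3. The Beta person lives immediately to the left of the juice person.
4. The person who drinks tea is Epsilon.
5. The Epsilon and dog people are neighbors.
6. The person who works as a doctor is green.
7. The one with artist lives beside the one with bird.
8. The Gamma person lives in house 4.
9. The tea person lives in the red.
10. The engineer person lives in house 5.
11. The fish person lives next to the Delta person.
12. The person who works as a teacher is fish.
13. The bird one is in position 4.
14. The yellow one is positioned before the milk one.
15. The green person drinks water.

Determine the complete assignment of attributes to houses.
Solution:

House | Profession | Drink | Color | Pet | Team
-----------------------------------------------
  1   | teacher | tea | red | fish | Epsilon
  2   | doctor | water | green | dog | Delta
  3   | artist | coffee | white | horse | Beta
  4   | lawyer | juice | yellow | bird | Gamma
  5   | engineer | milk | blue | cat | Alpha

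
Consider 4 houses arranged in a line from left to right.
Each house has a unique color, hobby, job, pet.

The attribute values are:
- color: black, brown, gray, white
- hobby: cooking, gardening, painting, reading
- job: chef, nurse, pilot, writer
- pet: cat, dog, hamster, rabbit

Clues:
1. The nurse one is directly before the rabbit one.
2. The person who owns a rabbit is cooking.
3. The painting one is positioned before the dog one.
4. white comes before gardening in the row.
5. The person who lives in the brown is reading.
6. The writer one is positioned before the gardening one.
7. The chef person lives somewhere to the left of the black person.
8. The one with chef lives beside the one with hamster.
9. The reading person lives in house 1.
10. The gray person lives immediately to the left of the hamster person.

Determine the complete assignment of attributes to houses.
Solution:

House | Color | Hobby | Job | Pet
---------------------------------
  1   | brown | reading | nurse | cat
  2   | gray | cooking | chef | rabbit
  3   | white | painting | writer | hamster
  4   | black | gardening | pilot | dog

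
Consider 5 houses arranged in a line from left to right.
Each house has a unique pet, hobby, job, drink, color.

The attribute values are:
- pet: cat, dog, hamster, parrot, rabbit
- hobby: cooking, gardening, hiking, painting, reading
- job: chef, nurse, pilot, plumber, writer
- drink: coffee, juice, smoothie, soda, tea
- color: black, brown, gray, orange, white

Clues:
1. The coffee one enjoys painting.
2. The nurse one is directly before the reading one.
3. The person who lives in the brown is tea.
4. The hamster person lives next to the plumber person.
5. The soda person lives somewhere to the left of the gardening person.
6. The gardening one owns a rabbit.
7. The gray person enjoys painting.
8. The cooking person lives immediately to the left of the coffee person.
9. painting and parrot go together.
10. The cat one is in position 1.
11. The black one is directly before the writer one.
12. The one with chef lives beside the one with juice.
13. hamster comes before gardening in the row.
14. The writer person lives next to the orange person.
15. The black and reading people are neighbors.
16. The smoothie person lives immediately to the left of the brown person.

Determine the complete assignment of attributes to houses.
Solution:

House | Pet | Hobby | Job | Drink | Color
-----------------------------------------
  1   | cat | hiking | nurse | smoothie | black
  2   | hamster | reading | writer | tea | brown
  3   | dog | cooking | plumber | soda | orange
  4   | parrot | painting | chef | coffee | gray
  5   | rabbit | gardening | pilot | juice | white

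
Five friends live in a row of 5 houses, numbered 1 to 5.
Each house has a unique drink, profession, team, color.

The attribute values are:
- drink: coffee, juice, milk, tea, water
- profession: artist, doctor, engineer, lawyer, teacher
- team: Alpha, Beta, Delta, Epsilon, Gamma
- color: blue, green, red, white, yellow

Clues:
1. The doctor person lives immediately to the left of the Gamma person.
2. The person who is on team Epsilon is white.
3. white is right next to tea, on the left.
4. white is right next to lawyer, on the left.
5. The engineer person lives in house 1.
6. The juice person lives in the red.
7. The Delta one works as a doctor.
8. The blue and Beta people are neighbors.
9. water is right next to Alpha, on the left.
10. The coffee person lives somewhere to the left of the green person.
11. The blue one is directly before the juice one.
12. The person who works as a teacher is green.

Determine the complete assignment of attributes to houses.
Solution:

House | Drink | Profession | Team | Color
-----------------------------------------
  1   | water | engineer | Epsilon | white
  2   | tea | lawyer | Alpha | blue
  3   | juice | artist | Beta | red
  4   | coffee | doctor | Delta | yellow
  5   | milk | teacher | Gamma | green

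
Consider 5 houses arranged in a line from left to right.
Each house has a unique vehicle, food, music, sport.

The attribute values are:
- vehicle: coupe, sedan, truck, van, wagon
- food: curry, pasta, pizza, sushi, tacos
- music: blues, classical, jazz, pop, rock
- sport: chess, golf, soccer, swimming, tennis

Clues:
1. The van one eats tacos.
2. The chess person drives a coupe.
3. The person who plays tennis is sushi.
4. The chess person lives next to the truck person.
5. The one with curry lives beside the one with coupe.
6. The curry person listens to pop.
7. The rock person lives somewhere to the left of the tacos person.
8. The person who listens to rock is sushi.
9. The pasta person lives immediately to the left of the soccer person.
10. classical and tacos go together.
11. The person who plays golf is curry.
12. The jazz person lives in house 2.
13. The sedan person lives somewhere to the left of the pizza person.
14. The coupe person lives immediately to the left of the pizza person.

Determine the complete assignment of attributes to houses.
Solution:

House | Vehicle | Food | Music | Sport
--------------------------------------
  1   | sedan | curry | pop | golf
  2   | coupe | pasta | jazz | chess
  3   | truck | pizza | blues | soccer
  4   | wagon | sushi | rock | tennis
  5   | van | tacos | classical | swimming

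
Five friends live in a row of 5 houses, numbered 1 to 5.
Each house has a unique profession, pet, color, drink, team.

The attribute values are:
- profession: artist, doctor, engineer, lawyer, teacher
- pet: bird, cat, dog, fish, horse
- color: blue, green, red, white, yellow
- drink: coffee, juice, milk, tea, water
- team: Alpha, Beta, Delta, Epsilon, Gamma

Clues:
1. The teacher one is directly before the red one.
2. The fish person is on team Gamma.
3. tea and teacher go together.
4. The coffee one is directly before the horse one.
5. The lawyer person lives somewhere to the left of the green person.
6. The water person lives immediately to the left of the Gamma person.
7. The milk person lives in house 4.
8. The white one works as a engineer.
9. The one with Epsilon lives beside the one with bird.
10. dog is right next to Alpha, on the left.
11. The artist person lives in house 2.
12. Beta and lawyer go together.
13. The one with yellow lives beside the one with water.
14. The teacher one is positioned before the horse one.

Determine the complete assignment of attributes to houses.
Solution:

House | Profession | Pet | Color | Drink | Team
-----------------------------------------------
  1   | teacher | dog | yellow | tea | Epsilon
  2   | artist | bird | red | water | Alpha
  3   | engineer | fish | white | coffee | Gamma
  4   | lawyer | horse | blue | milk | Beta
  5   | doctor | cat | green | juice | Delta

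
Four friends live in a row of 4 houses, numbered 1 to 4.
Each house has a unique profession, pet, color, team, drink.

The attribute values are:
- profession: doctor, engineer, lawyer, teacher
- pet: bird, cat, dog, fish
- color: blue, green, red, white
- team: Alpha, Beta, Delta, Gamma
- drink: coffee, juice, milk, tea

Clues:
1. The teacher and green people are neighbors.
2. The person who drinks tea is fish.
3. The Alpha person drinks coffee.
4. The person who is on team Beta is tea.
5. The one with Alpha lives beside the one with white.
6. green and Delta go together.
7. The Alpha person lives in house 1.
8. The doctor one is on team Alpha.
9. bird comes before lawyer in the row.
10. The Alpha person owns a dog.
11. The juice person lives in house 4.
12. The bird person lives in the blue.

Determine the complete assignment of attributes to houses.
Solution:

House | Profession | Pet | Color | Team | Drink
-----------------------------------------------
  1   | doctor | dog | red | Alpha | coffee
  2   | engineer | fish | white | Beta | tea
  3   | teacher | bird | blue | Gamma | milk
  4   | lawyer | cat | green | Delta | juice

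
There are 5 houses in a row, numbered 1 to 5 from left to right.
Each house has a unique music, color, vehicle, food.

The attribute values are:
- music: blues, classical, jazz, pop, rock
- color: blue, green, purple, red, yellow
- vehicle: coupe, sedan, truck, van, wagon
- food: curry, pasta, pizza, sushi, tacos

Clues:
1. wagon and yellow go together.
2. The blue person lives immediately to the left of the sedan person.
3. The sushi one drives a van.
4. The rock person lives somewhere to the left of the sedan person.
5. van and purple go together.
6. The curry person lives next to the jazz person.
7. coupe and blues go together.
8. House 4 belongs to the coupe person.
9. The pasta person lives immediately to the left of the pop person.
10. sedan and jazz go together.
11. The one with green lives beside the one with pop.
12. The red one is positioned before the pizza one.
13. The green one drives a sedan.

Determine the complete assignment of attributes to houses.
Solution:

House | Music | Color | Vehicle | Food
--------------------------------------
  1   | rock | blue | truck | curry
  2   | jazz | green | sedan | pasta
  3   | pop | purple | van | sushi
  4   | blues | red | coupe | tacos
  5   | classical | yellow | wagon | pizza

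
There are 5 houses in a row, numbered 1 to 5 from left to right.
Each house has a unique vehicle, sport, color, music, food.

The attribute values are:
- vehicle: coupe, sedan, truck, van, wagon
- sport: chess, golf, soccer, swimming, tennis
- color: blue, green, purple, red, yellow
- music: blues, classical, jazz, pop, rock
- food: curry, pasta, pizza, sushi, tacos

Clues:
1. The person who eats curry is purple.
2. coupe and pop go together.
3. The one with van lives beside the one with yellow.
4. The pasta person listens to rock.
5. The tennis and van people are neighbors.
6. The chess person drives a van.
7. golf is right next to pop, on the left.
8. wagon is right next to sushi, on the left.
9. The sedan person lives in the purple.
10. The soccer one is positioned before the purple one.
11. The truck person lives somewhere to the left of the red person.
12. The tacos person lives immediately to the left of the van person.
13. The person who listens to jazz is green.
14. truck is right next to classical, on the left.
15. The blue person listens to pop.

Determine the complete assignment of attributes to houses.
Solution:

House | Vehicle | Sport | Color | Music | Food
----------------------------------------------
  1   | truck | tennis | green | jazz | tacos
  2   | van | chess | red | classical | pizza
  3   | wagon | golf | yellow | rock | pasta
  4   | coupe | soccer | blue | pop | sushi
  5   | sedan | swimming | purple | blues | curry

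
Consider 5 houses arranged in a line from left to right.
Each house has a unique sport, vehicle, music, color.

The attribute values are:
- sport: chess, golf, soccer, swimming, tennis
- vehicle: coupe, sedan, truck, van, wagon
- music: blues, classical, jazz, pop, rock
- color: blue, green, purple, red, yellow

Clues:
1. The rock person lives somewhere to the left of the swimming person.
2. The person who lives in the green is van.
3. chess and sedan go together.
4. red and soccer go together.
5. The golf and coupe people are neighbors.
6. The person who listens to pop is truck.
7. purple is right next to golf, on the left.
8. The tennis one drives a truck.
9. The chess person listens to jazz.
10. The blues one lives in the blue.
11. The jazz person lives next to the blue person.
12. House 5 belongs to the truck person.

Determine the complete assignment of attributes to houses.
Solution:

House | Sport | Vehicle | Music | Color
---------------------------------------
  1   | chess | sedan | jazz | purple
  2   | golf | wagon | blues | blue
  3   | soccer | coupe | rock | red
  4   | swimming | van | classical | green
  5   | tennis | truck | pop | yellow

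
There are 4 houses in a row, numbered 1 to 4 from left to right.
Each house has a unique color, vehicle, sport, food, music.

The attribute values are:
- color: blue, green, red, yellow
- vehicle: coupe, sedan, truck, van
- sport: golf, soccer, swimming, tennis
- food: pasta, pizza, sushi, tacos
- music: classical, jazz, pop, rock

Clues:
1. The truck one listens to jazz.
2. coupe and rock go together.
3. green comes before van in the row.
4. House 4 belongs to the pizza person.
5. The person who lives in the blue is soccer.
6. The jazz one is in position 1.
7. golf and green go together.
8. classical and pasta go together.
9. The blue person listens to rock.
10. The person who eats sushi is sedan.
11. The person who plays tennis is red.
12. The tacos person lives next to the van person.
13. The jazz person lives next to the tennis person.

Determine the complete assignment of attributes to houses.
Solution:

House | Color | Vehicle | Sport | Food | Music
----------------------------------------------
  1   | green | truck | golf | tacos | jazz
  2   | red | van | tennis | pasta | classical
  3   | yellow | sedan | swimming | sushi | pop
  4   | blue | coupe | soccer | pizza | rock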